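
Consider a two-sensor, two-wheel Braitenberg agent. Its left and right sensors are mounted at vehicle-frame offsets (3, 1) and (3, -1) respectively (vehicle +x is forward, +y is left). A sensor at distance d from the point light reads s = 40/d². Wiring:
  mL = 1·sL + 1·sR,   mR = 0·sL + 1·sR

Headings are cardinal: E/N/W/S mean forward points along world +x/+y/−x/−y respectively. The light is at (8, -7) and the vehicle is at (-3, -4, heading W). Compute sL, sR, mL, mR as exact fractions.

1/5 10/53 103/265 10/53

left sensor world pos  = (-6, -5); dL² = 200
right sensor world pos = (-6, -3); dR² = 212
sL = 40/200 = 1/5
sR = 40/212 = 10/53
mL = 1·sL + 1·sR = 103/265
mR = 0·sL + 1·sR = 10/53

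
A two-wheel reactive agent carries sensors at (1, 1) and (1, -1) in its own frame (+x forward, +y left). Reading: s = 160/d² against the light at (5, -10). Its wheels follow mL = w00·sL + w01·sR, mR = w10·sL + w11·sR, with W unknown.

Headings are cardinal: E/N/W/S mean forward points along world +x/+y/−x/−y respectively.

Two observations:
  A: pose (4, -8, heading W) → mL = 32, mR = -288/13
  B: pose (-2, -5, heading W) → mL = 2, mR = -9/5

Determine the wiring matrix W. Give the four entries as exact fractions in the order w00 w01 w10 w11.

obs A: pose=(4,-8,W) → sL=32, sR=160/13, mL=32, mR=-288/13
obs B: pose=(-2,-5,W) → sL=2, sR=8/5, mL=2, mR=-9/5
sensor matrix S = [[32, 160/13], [2, 8/5]]; det S = 1728/65
solve [mL_A; mL_B] = S·[w00; w01] and [mR_A; mR_B] = S·[w10; w11]:
  w00 = 1, w01 = 0, w10 = -1/2, w11 = -1/2

1 0 -1/2 -1/2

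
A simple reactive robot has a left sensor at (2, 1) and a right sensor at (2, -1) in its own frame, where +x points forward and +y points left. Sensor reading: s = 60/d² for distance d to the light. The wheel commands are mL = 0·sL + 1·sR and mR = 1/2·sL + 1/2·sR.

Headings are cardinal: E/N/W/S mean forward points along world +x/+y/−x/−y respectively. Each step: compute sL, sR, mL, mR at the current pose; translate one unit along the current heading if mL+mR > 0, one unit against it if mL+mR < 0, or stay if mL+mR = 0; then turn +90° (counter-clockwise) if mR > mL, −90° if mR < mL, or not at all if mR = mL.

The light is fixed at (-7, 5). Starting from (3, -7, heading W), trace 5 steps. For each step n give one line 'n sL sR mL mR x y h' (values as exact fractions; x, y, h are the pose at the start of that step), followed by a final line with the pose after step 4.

0 60/233 12/37 12/37 2508/8621 3 -7 W
1 15/41 3/10 3/10 273/820 2 -7 N
2 60/193 60/149 60/149 10260/28757 2 -6 W
3 6/13 10/27 10/27 146/351 1 -6 N
4 60/157 20/39 20/39 2740/6123 1 -5 W
final 0 -5 N

n=0: pose=(3,-7,W); sL=60/233, sR=12/37; mL=12/37, mR=2508/8621; mL+mR=5304/8621 → advance +1; mR−mL=-288/8621 → turn -1·90°
n=1: pose=(2,-7,N); sL=15/41, sR=3/10; mL=3/10, mR=273/820; mL+mR=519/820 → advance +1; mR−mL=27/820 → turn +1·90°
n=2: pose=(2,-6,W); sL=60/193, sR=60/149; mL=60/149, mR=10260/28757; mL+mR=21840/28757 → advance +1; mR−mL=-1320/28757 → turn -1·90°
n=3: pose=(1,-6,N); sL=6/13, sR=10/27; mL=10/27, mR=146/351; mL+mR=92/117 → advance +1; mR−mL=16/351 → turn +1·90°
n=4: pose=(1,-5,W); sL=60/157, sR=20/39; mL=20/39, mR=2740/6123; mL+mR=1960/2041 → advance +1; mR−mL=-400/6123 → turn -1·90°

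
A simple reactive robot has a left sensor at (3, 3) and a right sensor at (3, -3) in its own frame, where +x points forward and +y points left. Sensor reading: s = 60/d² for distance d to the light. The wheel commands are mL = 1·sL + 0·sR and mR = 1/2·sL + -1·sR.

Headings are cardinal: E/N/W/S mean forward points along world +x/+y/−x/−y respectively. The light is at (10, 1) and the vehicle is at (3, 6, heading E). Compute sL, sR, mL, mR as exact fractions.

3/4 3 3/4 -21/8

left sensor world pos  = (6, 9); dL² = 80
right sensor world pos = (6, 3); dR² = 20
sL = 60/80 = 3/4
sR = 60/20 = 3
mL = 1·sL + 0·sR = 3/4
mR = 1/2·sL + -1·sR = -21/8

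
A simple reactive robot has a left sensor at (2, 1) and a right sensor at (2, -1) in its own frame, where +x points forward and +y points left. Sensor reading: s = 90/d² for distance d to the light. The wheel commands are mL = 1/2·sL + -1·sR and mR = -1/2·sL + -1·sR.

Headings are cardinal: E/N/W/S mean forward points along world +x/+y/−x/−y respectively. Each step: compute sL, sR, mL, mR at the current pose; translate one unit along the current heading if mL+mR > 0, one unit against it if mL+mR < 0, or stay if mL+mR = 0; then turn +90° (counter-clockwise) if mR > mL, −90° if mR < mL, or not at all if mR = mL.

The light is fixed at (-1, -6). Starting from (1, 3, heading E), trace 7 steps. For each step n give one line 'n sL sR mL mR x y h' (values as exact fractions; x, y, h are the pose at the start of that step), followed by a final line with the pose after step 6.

0 45/58 9/8 -171/232 -351/232 1 3 E
1 90/53 90/49 -2565/2597 -6975/2597 0 3 S
2 45/41 45/61 -945/5002 -6435/5002 0 4 W
3 18/29 10/17 -137/493 -443/493 1 4 N
4 45/58 9/8 -171/232 -351/232 1 3 E
5 90/53 90/49 -2565/2597 -6975/2597 0 3 S
6 45/41 45/61 -945/5002 -6435/5002 0 4 W
final 1 4 N

n=0: pose=(1,3,E); sL=45/58, sR=9/8; mL=-171/232, mR=-351/232; mL+mR=-9/4 → advance -1; mR−mL=-45/58 → turn -1·90°
n=1: pose=(0,3,S); sL=90/53, sR=90/49; mL=-2565/2597, mR=-6975/2597; mL+mR=-180/49 → advance -1; mR−mL=-90/53 → turn -1·90°
n=2: pose=(0,4,W); sL=45/41, sR=45/61; mL=-945/5002, mR=-6435/5002; mL+mR=-90/61 → advance -1; mR−mL=-45/41 → turn -1·90°
n=3: pose=(1,4,N); sL=18/29, sR=10/17; mL=-137/493, mR=-443/493; mL+mR=-20/17 → advance -1; mR−mL=-18/29 → turn -1·90°
n=4: pose=(1,3,E); sL=45/58, sR=9/8; mL=-171/232, mR=-351/232; mL+mR=-9/4 → advance -1; mR−mL=-45/58 → turn -1·90°
n=5: pose=(0,3,S); sL=90/53, sR=90/49; mL=-2565/2597, mR=-6975/2597; mL+mR=-180/49 → advance -1; mR−mL=-90/53 → turn -1·90°
n=6: pose=(0,4,W); sL=45/41, sR=45/61; mL=-945/5002, mR=-6435/5002; mL+mR=-90/61 → advance -1; mR−mL=-45/41 → turn -1·90°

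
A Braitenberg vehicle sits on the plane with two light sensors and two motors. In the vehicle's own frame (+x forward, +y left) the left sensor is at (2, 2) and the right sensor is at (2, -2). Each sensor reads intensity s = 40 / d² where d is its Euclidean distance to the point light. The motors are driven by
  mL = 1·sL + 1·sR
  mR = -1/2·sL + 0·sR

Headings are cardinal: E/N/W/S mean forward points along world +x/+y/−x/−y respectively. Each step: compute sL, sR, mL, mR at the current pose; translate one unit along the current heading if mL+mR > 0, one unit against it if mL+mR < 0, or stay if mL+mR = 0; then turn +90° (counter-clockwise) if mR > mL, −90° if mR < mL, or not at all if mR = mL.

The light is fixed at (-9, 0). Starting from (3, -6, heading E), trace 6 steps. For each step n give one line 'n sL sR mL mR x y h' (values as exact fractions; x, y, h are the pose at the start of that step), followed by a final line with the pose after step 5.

n=0: pose=(3,-6,E); sL=10/53, sR=2/13; mL=236/689, mR=-5/53; mL+mR=171/689 → advance +1; mR−mL=-301/689 → turn -1·90°
n=1: pose=(4,-6,S); sL=40/289, sR=8/37; mL=3792/10693, mR=-20/289; mL+mR=3052/10693 → advance +1; mR−mL=-4532/10693 → turn -1·90°
n=2: pose=(4,-7,W); sL=20/101, sR=20/73; mL=3480/7373, mR=-10/101; mL+mR=2750/7373 → advance +1; mR−mL=-4210/7373 → turn -1·90°
n=3: pose=(3,-7,N); sL=8/25, sR=40/221; mL=2768/5525, mR=-4/25; mL+mR=1884/5525 → advance +1; mR−mL=-3652/5525 → turn -1·90°
n=4: pose=(3,-6,E); sL=10/53, sR=2/13; mL=236/689, mR=-5/53; mL+mR=171/689 → advance +1; mR−mL=-301/689 → turn -1·90°
n=5: pose=(4,-6,S); sL=40/289, sR=8/37; mL=3792/10693, mR=-20/289; mL+mR=3052/10693 → advance +1; mR−mL=-4532/10693 → turn -1·90°

0 10/53 2/13 236/689 -5/53 3 -6 E
1 40/289 8/37 3792/10693 -20/289 4 -6 S
2 20/101 20/73 3480/7373 -10/101 4 -7 W
3 8/25 40/221 2768/5525 -4/25 3 -7 N
4 10/53 2/13 236/689 -5/53 3 -6 E
5 40/289 8/37 3792/10693 -20/289 4 -6 S
final 4 -7 W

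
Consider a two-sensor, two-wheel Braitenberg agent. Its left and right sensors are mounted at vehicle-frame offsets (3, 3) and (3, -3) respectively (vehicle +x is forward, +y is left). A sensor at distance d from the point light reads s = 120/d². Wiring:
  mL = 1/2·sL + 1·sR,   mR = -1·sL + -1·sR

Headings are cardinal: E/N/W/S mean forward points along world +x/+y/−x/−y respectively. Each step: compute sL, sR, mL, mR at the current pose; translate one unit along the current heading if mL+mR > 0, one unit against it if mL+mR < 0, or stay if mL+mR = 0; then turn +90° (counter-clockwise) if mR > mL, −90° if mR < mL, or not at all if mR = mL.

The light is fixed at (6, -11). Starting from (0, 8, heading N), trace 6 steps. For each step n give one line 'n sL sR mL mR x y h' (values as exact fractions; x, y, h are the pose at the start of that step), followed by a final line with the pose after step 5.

0 24/113 120/493 19476/55709 -25392/55709 0 8 N
1 4/15 20/39 42/65 -152/195 0 7 E
2 120/241 24/65 9684/15665 -13584/15665 -1 7 S
3 30/89 15/73 2430/6497 -3525/6497 -1 8 W
4 24/113 120/493 19476/55709 -25392/55709 0 8 N
5 4/15 20/39 42/65 -152/195 0 7 E
final -1 7 S

n=0: pose=(0,8,N); sL=24/113, sR=120/493; mL=19476/55709, mR=-25392/55709; mL+mR=-12/113 → advance -1; mR−mL=-44868/55709 → turn -1·90°
n=1: pose=(0,7,E); sL=4/15, sR=20/39; mL=42/65, mR=-152/195; mL+mR=-2/15 → advance -1; mR−mL=-278/195 → turn -1·90°
n=2: pose=(-1,7,S); sL=120/241, sR=24/65; mL=9684/15665, mR=-13584/15665; mL+mR=-60/241 → advance -1; mR−mL=-23268/15665 → turn -1·90°
n=3: pose=(-1,8,W); sL=30/89, sR=15/73; mL=2430/6497, mR=-3525/6497; mL+mR=-15/89 → advance -1; mR−mL=-5955/6497 → turn -1·90°
n=4: pose=(0,8,N); sL=24/113, sR=120/493; mL=19476/55709, mR=-25392/55709; mL+mR=-12/113 → advance -1; mR−mL=-44868/55709 → turn -1·90°
n=5: pose=(0,7,E); sL=4/15, sR=20/39; mL=42/65, mR=-152/195; mL+mR=-2/15 → advance -1; mR−mL=-278/195 → turn -1·90°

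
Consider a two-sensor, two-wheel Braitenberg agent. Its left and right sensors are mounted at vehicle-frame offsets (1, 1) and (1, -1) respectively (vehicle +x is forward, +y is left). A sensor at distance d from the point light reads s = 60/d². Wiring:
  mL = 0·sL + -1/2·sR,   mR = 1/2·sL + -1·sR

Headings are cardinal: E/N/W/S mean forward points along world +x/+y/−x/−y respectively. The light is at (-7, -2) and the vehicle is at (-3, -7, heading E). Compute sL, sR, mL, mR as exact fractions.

left sensor world pos  = (-2, -6); dL² = 41
right sensor world pos = (-2, -8); dR² = 61
sL = 60/41 = 60/41
sR = 60/61 = 60/61
mL = 0·sL + -1/2·sR = -30/61
mR = 1/2·sL + -1·sR = -630/2501

60/41 60/61 -30/61 -630/2501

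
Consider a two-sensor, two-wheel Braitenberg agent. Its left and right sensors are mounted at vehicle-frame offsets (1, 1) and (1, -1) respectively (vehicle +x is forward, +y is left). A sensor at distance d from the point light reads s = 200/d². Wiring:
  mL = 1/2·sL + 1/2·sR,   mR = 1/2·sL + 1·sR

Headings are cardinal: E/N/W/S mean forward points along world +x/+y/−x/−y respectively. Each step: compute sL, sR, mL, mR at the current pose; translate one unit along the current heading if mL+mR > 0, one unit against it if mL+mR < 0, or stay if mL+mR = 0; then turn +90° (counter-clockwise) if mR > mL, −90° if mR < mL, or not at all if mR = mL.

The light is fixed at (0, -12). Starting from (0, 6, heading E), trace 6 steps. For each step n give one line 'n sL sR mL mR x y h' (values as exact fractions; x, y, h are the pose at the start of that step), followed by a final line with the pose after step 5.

0 100/181 20/29 3260/5249 5070/5249 0 6 E
1 200/361 40/73 14520/26353 21740/26353 1 6 N
2 50/81 1/2 181/324 131/162 1 7 W
3 8/13 8/13 8/13 12/13 0 7 S
4 100/181 20/29 3260/5249 5070/5249 0 6 E
5 200/361 40/73 14520/26353 21740/26353 1 6 N
final 1 7 W

n=0: pose=(0,6,E); sL=100/181, sR=20/29; mL=3260/5249, mR=5070/5249; mL+mR=8330/5249 → advance +1; mR−mL=10/29 → turn +1·90°
n=1: pose=(1,6,N); sL=200/361, sR=40/73; mL=14520/26353, mR=21740/26353; mL+mR=36260/26353 → advance +1; mR−mL=20/73 → turn +1·90°
n=2: pose=(1,7,W); sL=50/81, sR=1/2; mL=181/324, mR=131/162; mL+mR=443/324 → advance +1; mR−mL=1/4 → turn +1·90°
n=3: pose=(0,7,S); sL=8/13, sR=8/13; mL=8/13, mR=12/13; mL+mR=20/13 → advance +1; mR−mL=4/13 → turn +1·90°
n=4: pose=(0,6,E); sL=100/181, sR=20/29; mL=3260/5249, mR=5070/5249; mL+mR=8330/5249 → advance +1; mR−mL=10/29 → turn +1·90°
n=5: pose=(1,6,N); sL=200/361, sR=40/73; mL=14520/26353, mR=21740/26353; mL+mR=36260/26353 → advance +1; mR−mL=20/73 → turn +1·90°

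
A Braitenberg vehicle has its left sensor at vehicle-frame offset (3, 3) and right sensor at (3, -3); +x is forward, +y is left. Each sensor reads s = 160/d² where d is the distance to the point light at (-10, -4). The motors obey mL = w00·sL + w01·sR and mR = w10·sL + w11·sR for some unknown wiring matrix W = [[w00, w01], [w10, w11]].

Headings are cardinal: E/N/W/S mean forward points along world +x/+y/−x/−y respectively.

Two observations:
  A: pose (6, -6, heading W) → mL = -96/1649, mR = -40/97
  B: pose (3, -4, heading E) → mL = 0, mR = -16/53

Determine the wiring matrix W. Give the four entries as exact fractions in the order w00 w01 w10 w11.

obs A: pose=(6,-6,W) → sL=80/97, sR=16/17, mL=-96/1649, mR=-40/97
obs B: pose=(3,-4,E) → sL=32/53, sR=32/53, mL=0, mR=-16/53
sensor matrix S = [[80/97, 16/17], [32/53, 32/53]]; det S = -6144/87397
solve [mL_A; mL_B] = S·[w00; w01] and [mR_A; mR_B] = S·[w10; w11]:
  w00 = 1/2, w01 = -1/2, w10 = -1/2, w11 = 0

1/2 -1/2 -1/2 0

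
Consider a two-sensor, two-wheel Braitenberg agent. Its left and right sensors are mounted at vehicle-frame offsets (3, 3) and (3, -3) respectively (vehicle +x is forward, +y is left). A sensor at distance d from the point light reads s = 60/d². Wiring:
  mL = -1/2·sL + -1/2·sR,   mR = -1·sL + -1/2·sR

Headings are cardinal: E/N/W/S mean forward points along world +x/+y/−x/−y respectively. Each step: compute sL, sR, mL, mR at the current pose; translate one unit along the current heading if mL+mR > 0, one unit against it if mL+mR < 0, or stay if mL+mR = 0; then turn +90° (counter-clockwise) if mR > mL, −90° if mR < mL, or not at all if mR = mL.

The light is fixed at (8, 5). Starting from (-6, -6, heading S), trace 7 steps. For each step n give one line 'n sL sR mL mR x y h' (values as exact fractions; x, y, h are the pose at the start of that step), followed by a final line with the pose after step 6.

n=0: pose=(-6,-6,S); sL=60/317, sR=12/97; mL=-4812/30749, mR=-7722/30749; mL+mR=-12534/30749 → advance -1; mR−mL=-30/317 → turn -1·90°
n=1: pose=(-6,-5,W); sL=30/229, sR=30/169; mL=-5970/38701, mR=-8505/38701; mL+mR=-14475/38701 → advance -1; mR−mL=-15/229 → turn -1·90°
n=2: pose=(-5,-5,N); sL=12/61, sR=60/149; mL=-2724/9089, mR=-3618/9089; mL+mR=-6342/9089 → advance -1; mR−mL=-6/61 → turn -1·90°
n=3: pose=(-5,-6,E); sL=15/41, sR=15/74; mL=-1725/6068, mR=-2835/6068; mL+mR=-1140/1517 → advance -1; mR−mL=-15/82 → turn -1·90°
n=4: pose=(-6,-6,S); sL=60/317, sR=12/97; mL=-4812/30749, mR=-7722/30749; mL+mR=-12534/30749 → advance -1; mR−mL=-30/317 → turn -1·90°
n=5: pose=(-6,-5,W); sL=30/229, sR=30/169; mL=-5970/38701, mR=-8505/38701; mL+mR=-14475/38701 → advance -1; mR−mL=-15/229 → turn -1·90°
n=6: pose=(-5,-5,N); sL=12/61, sR=60/149; mL=-2724/9089, mR=-3618/9089; mL+mR=-6342/9089 → advance -1; mR−mL=-6/61 → turn -1·90°

0 60/317 12/97 -4812/30749 -7722/30749 -6 -6 S
1 30/229 30/169 -5970/38701 -8505/38701 -6 -5 W
2 12/61 60/149 -2724/9089 -3618/9089 -5 -5 N
3 15/41 15/74 -1725/6068 -2835/6068 -5 -6 E
4 60/317 12/97 -4812/30749 -7722/30749 -6 -6 S
5 30/229 30/169 -5970/38701 -8505/38701 -6 -5 W
6 12/61 60/149 -2724/9089 -3618/9089 -5 -5 N
final -5 -6 E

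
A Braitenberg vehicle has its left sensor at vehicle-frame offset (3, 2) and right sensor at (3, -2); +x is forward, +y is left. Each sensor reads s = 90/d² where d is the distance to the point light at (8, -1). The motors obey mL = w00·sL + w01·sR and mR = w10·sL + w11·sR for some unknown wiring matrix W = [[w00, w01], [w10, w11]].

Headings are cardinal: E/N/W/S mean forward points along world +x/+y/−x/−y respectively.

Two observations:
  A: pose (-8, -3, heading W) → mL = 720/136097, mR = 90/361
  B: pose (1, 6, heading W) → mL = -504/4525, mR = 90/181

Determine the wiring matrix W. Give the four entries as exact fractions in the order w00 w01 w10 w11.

-1/2 1/2 0 1

obs A: pose=(-8,-3,W) → sL=90/377, sR=90/361, mL=720/136097, mR=90/361
obs B: pose=(1,6,W) → sL=18/25, sR=90/181, mL=-504/4525, mR=90/181
sensor matrix S = [[90/377, 90/361], [18/25, 90/181]]; det S = -7488288/123167785
solve [mL_A; mL_B] = S·[w00; w01] and [mR_A; mR_B] = S·[w10; w11]:
  w00 = -1/2, w01 = 1/2, w10 = 0, w11 = 1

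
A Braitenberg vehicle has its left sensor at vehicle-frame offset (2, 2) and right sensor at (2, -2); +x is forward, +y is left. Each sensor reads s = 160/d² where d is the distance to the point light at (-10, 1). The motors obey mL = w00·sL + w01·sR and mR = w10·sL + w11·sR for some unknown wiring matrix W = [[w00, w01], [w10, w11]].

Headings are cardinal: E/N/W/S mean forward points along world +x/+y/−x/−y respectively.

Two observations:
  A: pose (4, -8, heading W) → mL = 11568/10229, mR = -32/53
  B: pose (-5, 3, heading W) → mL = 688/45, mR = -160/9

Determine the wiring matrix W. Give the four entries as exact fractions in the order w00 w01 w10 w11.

1/2 1 -1 0

obs A: pose=(4,-8,W) → sL=32/53, sR=160/193, mL=11568/10229, mR=-32/53
obs B: pose=(-5,3,W) → sL=160/9, sR=32/5, mL=688/45, mR=-160/9
sensor matrix S = [[32/53, 160/193], [160/9, 32/5]]; det S = -5005312/460305
solve [mL_A; mL_B] = S·[w00; w01] and [mR_A; mR_B] = S·[w10; w11]:
  w00 = 1/2, w01 = 1, w10 = -1, w11 = 0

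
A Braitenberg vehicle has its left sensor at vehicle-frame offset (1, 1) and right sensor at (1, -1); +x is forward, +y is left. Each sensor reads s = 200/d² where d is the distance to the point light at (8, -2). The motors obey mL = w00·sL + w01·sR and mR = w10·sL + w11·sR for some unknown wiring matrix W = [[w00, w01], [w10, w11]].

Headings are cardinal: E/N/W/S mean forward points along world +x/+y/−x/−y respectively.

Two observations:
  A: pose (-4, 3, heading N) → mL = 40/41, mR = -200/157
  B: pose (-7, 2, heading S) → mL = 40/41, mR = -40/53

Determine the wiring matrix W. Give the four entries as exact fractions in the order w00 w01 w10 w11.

obs A: pose=(-4,3,N) → sL=40/41, sR=200/157, mL=40/41, mR=-200/157
obs B: pose=(-7,2,S) → sL=40/41, sR=40/53, mL=40/41, mR=-40/53
sensor matrix S = [[40/41, 200/157], [40/41, 40/53]]; det S = -172800/341161
solve [mL_A; mL_B] = S·[w00; w01] and [mR_A; mR_B] = S·[w10; w11]:
  w00 = 1, w01 = 0, w10 = 0, w11 = -1

1 0 0 -1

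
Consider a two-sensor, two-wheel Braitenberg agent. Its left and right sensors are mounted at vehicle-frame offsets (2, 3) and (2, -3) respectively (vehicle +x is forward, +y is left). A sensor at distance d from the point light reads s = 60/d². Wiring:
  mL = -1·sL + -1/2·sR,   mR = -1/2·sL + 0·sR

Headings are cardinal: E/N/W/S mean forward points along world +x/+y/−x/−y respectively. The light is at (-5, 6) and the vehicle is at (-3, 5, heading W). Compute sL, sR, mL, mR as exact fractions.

left sensor world pos  = (-5, 2); dL² = 16
right sensor world pos = (-5, 8); dR² = 4
sL = 60/16 = 15/4
sR = 60/4 = 15
mL = -1·sL + -1/2·sR = -45/4
mR = -1/2·sL + 0·sR = -15/8

15/4 15 -45/4 -15/8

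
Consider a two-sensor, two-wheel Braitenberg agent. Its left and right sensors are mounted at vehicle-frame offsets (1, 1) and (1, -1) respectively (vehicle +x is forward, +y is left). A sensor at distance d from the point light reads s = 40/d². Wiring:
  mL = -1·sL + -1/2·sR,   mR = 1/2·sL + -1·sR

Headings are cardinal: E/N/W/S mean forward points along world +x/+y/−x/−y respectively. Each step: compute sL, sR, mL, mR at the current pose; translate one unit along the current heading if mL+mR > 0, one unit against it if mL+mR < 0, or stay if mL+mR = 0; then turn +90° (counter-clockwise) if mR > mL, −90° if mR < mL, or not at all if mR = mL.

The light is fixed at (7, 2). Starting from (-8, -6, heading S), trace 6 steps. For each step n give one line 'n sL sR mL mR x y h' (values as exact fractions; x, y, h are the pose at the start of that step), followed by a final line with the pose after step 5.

0 40/277 40/337 -19020/93349 -4340/93349 -8 -6 S
1 5/29 2/13 -94/377 -51/754 -8 -5 E
2 8/65 40/261 -3388/16965 -1556/16965 -9 -5 N
3 4/37 20/169 -1046/6253 -402/6253 -9 -6 W
4 40/277 40/337 -19020/93349 -4340/93349 -8 -6 S
5 5/29 2/13 -94/377 -51/754 -8 -5 E
final -9 -5 N

n=0: pose=(-8,-6,S); sL=40/277, sR=40/337; mL=-19020/93349, mR=-4340/93349; mL+mR=-23360/93349 → advance -1; mR−mL=14680/93349 → turn +1·90°
n=1: pose=(-8,-5,E); sL=5/29, sR=2/13; mL=-94/377, mR=-51/754; mL+mR=-239/754 → advance -1; mR−mL=137/754 → turn +1·90°
n=2: pose=(-9,-5,N); sL=8/65, sR=40/261; mL=-3388/16965, mR=-1556/16965; mL+mR=-1648/5655 → advance -1; mR−mL=1832/16965 → turn +1·90°
n=3: pose=(-9,-6,W); sL=4/37, sR=20/169; mL=-1046/6253, mR=-402/6253; mL+mR=-1448/6253 → advance -1; mR−mL=644/6253 → turn +1·90°
n=4: pose=(-8,-6,S); sL=40/277, sR=40/337; mL=-19020/93349, mR=-4340/93349; mL+mR=-23360/93349 → advance -1; mR−mL=14680/93349 → turn +1·90°
n=5: pose=(-8,-5,E); sL=5/29, sR=2/13; mL=-94/377, mR=-51/754; mL+mR=-239/754 → advance -1; mR−mL=137/754 → turn +1·90°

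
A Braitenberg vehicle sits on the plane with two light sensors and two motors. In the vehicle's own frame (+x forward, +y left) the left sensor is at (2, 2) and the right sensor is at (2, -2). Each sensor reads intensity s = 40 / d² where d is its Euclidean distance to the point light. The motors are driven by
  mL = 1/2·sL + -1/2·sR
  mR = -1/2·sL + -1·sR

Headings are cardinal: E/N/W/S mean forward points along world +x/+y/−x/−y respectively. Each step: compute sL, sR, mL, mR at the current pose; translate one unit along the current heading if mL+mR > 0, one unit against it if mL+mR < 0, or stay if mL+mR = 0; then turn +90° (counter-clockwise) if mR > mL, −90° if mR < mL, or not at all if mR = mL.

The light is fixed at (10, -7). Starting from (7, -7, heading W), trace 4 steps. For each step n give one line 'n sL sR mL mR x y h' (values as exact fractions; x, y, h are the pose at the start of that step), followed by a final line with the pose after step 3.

0 40/29 40/29 0 -60/29 7 -7 W
1 2 10 -4 -11 8 -7 N
2 40 40/9 160/9 -220/9 8 -8 E
3 4 20/17 24/17 -54/17 7 -8 S
final 7 -7 W

n=0: pose=(7,-7,W); sL=40/29, sR=40/29; mL=0, mR=-60/29; mL+mR=-60/29 → advance -1; mR−mL=-60/29 → turn -1·90°
n=1: pose=(8,-7,N); sL=2, sR=10; mL=-4, mR=-11; mL+mR=-15 → advance -1; mR−mL=-7 → turn -1·90°
n=2: pose=(8,-8,E); sL=40, sR=40/9; mL=160/9, mR=-220/9; mL+mR=-20/3 → advance -1; mR−mL=-380/9 → turn -1·90°
n=3: pose=(7,-8,S); sL=4, sR=20/17; mL=24/17, mR=-54/17; mL+mR=-30/17 → advance -1; mR−mL=-78/17 → turn -1·90°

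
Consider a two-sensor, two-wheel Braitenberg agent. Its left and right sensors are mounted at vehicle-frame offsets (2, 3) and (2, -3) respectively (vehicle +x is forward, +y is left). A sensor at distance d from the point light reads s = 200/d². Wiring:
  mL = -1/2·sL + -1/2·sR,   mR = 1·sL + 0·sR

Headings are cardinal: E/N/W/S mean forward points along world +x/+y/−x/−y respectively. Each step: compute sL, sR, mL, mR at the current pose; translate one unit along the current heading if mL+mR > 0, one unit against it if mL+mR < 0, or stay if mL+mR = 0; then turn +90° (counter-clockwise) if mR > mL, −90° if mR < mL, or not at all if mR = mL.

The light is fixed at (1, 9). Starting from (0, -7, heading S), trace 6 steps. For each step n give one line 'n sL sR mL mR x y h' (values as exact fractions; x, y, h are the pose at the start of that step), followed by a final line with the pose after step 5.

0 25/41 10/17 -835/1394 25/41 0 -7 S
1 200/197 200/401 -59800/78997 200/197 0 -8 E
2 100/117 100/117 -100/117 100/117 1 -8 N
3 50/101 1 -151/202 50/101 1 -8 W
4 200/377 40/73 -14840/27521 200/377 2 -8 S
5 100/89 20/37 -2740/3293 100/89 2 -7 E
final 3 -7 N

n=0: pose=(0,-7,S); sL=25/41, sR=10/17; mL=-835/1394, mR=25/41; mL+mR=15/1394 → advance +1; mR−mL=1685/1394 → turn +1·90°
n=1: pose=(0,-8,E); sL=200/197, sR=200/401; mL=-59800/78997, mR=200/197; mL+mR=20400/78997 → advance +1; mR−mL=140000/78997 → turn +1·90°
n=2: pose=(1,-8,N); sL=100/117, sR=100/117; mL=-100/117, mR=100/117; mL+mR=0 → advance +0; mR−mL=200/117 → turn +1·90°
n=3: pose=(1,-8,W); sL=50/101, sR=1; mL=-151/202, mR=50/101; mL+mR=-51/202 → advance -1; mR−mL=251/202 → turn +1·90°
n=4: pose=(2,-8,S); sL=200/377, sR=40/73; mL=-14840/27521, mR=200/377; mL+mR=-240/27521 → advance -1; mR−mL=29440/27521 → turn +1·90°
n=5: pose=(2,-7,E); sL=100/89, sR=20/37; mL=-2740/3293, mR=100/89; mL+mR=960/3293 → advance +1; mR−mL=6440/3293 → turn +1·90°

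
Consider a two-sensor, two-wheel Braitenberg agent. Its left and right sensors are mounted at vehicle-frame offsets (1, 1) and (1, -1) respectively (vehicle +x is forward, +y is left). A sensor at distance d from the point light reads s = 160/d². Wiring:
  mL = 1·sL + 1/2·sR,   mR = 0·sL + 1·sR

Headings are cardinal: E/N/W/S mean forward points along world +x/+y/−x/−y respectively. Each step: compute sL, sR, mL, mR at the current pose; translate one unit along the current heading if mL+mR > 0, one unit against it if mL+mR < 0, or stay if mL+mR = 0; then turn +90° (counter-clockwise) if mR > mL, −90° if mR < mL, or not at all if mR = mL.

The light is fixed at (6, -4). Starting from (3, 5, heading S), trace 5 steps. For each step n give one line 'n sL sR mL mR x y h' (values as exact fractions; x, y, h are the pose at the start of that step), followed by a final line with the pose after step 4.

0 40/17 2 57/17 2 3 5 S
1 32/13 160/97 4144/1261 160/97 3 4 W
2 80/53 16/9 1144/477 16/9 2 4 N
3 160/109 160/73 20400/7957 160/73 2 5 E
4 40/17 2 57/17 2 3 5 S
final 3 4 W

n=0: pose=(3,5,S); sL=40/17, sR=2; mL=57/17, mR=2; mL+mR=91/17 → advance +1; mR−mL=-23/17 → turn -1·90°
n=1: pose=(3,4,W); sL=32/13, sR=160/97; mL=4144/1261, mR=160/97; mL+mR=6224/1261 → advance +1; mR−mL=-2064/1261 → turn -1·90°
n=2: pose=(2,4,N); sL=80/53, sR=16/9; mL=1144/477, mR=16/9; mL+mR=664/159 → advance +1; mR−mL=-296/477 → turn -1·90°
n=3: pose=(2,5,E); sL=160/109, sR=160/73; mL=20400/7957, mR=160/73; mL+mR=37840/7957 → advance +1; mR−mL=-2960/7957 → turn -1·90°
n=4: pose=(3,5,S); sL=40/17, sR=2; mL=57/17, mR=2; mL+mR=91/17 → advance +1; mR−mL=-23/17 → turn -1·90°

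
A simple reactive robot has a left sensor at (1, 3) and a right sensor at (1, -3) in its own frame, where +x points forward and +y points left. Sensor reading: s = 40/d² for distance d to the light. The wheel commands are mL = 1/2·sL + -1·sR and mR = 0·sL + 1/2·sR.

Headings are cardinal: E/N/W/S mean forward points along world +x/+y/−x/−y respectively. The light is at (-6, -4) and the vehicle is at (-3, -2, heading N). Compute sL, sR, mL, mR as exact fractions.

left sensor world pos  = (-6, -1); dL² = 9
right sensor world pos = (0, -1); dR² = 45
sL = 40/9 = 40/9
sR = 40/45 = 8/9
mL = 1/2·sL + -1·sR = 4/3
mR = 0·sL + 1/2·sR = 4/9

40/9 8/9 4/3 4/9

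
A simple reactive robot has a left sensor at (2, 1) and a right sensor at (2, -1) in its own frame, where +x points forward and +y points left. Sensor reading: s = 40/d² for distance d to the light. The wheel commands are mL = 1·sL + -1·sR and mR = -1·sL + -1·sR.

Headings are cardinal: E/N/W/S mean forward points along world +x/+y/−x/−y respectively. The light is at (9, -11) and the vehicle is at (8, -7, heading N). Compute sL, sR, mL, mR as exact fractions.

1 10/9 -1/9 -19/9

left sensor world pos  = (7, -5); dL² = 40
right sensor world pos = (9, -5); dR² = 36
sL = 40/40 = 1
sR = 40/36 = 10/9
mL = 1·sL + -1·sR = -1/9
mR = -1·sL + -1·sR = -19/9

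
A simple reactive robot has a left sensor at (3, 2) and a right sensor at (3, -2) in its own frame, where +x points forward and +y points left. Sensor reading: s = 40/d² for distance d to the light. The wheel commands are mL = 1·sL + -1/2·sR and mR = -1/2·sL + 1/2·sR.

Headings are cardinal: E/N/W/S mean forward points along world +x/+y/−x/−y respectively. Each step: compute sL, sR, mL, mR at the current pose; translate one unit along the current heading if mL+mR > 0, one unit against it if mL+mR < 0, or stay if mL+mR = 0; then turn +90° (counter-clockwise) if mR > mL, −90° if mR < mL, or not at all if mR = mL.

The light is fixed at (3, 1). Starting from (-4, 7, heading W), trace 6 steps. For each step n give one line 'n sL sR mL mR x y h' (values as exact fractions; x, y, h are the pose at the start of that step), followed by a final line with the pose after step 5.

n=0: pose=(-4,7,W); sL=10/29, sR=10/41; mL=265/1189, mR=-60/1189; mL+mR=5/29 → advance +1; mR−mL=-325/1189 → turn -1·90°
n=1: pose=(-5,7,N); sL=40/181, sR=40/117; mL=1060/21177, mR=1280/21177; mL+mR=20/181 → advance +1; mR−mL=220/21177 → turn +1·90°
n=2: pose=(-5,8,W); sL=20/73, sR=20/101; mL=1290/7373, mR=-280/7373; mL+mR=10/73 → advance +1; mR−mL=-1570/7373 → turn -1·90°
n=3: pose=(-6,8,N); sL=40/221, sR=40/149; mL=1540/32929, mR=1440/32929; mL+mR=20/221 → advance +1; mR−mL=-100/32929 → turn -1·90°
n=4: pose=(-6,9,E); sL=5/17, sR=5/9; mL=5/306, mR=20/153; mL+mR=5/34 → advance +1; mR−mL=35/306 → turn +1·90°
n=5: pose=(-5,9,N); sL=40/221, sR=40/157; mL=1860/34697, mR=1280/34697; mL+mR=20/221 → advance +1; mR−mL=-580/34697 → turn -1·90°

0 10/29 10/41 265/1189 -60/1189 -4 7 W
1 40/181 40/117 1060/21177 1280/21177 -5 7 N
2 20/73 20/101 1290/7373 -280/7373 -5 8 W
3 40/221 40/149 1540/32929 1440/32929 -6 8 N
4 5/17 5/9 5/306 20/153 -6 9 E
5 40/221 40/157 1860/34697 1280/34697 -5 9 N
final -5 10 E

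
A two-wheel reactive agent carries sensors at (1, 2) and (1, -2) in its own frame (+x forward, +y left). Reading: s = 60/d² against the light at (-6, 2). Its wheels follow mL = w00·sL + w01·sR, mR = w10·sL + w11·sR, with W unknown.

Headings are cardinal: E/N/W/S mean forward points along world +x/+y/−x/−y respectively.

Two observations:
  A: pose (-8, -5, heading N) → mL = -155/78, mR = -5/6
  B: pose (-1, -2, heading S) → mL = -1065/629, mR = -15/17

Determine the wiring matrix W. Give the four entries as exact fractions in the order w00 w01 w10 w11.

-1 -1/2 0 -1/2

obs A: pose=(-8,-5,N) → sL=15/13, sR=5/3, mL=-155/78, mR=-5/6
obs B: pose=(-1,-2,S) → sL=30/37, sR=30/17, mL=-1065/629, mR=-15/17
sensor matrix S = [[15/13, 5/3], [30/37, 30/17]]; det S = 5600/8177
solve [mL_A; mL_B] = S·[w00; w01] and [mR_A; mR_B] = S·[w10; w11]:
  w00 = -1, w01 = -1/2, w10 = 0, w11 = -1/2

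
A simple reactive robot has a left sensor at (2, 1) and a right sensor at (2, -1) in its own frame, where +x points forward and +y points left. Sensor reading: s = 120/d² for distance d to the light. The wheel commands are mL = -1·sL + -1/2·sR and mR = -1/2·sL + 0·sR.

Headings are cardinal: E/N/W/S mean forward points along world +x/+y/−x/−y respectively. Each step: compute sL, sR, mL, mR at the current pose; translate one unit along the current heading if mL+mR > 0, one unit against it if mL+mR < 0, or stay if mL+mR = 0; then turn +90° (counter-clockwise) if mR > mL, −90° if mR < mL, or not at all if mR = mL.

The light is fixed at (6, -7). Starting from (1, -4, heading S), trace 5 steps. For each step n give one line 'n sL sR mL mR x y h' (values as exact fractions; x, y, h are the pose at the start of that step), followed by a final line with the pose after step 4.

n=0: pose=(1,-4,S); sL=120/17, sR=120/37; mL=-5460/629, mR=-60/17; mL+mR=-7680/629 → advance -1; mR−mL=3240/629 → turn +1·90°
n=1: pose=(1,-3,E); sL=60/17, sR=20/3; mL=-350/51, mR=-30/17; mL+mR=-440/51 → advance -1; mR−mL=260/51 → turn +1·90°
n=2: pose=(0,-3,N); sL=24/17, sR=120/61; mL=-2484/1037, mR=-12/17; mL+mR=-3216/1037 → advance -1; mR−mL=1752/1037 → turn +1·90°
n=3: pose=(0,-4,W); sL=30/17, sR=3/2; mL=-171/68, mR=-15/17; mL+mR=-231/68 → advance -1; mR−mL=111/68 → turn +1·90°
n=4: pose=(1,-4,S); sL=120/17, sR=120/37; mL=-5460/629, mR=-60/17; mL+mR=-7680/629 → advance -1; mR−mL=3240/629 → turn +1·90°

0 120/17 120/37 -5460/629 -60/17 1 -4 S
1 60/17 20/3 -350/51 -30/17 1 -3 E
2 24/17 120/61 -2484/1037 -12/17 0 -3 N
3 30/17 3/2 -171/68 -15/17 0 -4 W
4 120/17 120/37 -5460/629 -60/17 1 -4 S
final 1 -3 E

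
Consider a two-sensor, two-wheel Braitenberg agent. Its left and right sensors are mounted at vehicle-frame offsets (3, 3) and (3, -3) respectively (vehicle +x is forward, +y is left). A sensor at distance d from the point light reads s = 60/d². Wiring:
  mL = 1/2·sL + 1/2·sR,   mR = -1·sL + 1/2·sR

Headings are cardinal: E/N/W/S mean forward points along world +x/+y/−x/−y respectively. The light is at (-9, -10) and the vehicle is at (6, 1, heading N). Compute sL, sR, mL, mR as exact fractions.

3/17 3/26 129/884 -105/884

left sensor world pos  = (3, 4); dL² = 340
right sensor world pos = (9, 4); dR² = 520
sL = 60/340 = 3/17
sR = 60/520 = 3/26
mL = 1/2·sL + 1/2·sR = 129/884
mR = -1·sL + 1/2·sR = -105/884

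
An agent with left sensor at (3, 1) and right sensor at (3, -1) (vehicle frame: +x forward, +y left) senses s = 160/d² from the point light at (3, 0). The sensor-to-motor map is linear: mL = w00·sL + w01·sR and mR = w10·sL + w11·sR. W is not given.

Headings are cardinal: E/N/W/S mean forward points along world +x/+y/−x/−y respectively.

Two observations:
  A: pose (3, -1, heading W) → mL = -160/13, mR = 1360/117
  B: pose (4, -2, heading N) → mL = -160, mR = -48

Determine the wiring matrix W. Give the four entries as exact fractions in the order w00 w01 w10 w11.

obs A: pose=(3,-1,W) → sL=160/13, sR=160/9, mL=-160/13, mR=1360/117
obs B: pose=(4,-2,N) → sL=160, sR=32, mL=-160, mR=-48
sensor matrix S = [[160/13, 160/9], [160, 32]]; det S = -286720/117
solve [mL_A; mL_B] = S·[w00; w01] and [mR_A; mR_B] = S·[w10; w11]:
  w00 = -1, w01 = 0, w10 = -1/2, w11 = 1

-1 0 -1/2 1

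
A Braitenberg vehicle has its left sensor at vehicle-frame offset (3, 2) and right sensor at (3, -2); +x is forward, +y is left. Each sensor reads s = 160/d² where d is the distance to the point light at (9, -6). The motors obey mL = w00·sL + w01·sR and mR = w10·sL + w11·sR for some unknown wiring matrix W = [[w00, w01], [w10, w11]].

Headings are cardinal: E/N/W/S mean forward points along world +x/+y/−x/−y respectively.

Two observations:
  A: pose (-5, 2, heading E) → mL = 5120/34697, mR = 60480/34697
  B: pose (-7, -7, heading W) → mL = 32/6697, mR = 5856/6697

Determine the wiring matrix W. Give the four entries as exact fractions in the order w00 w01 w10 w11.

obs A: pose=(-5,2,E) → sL=160/221, sR=160/157, mL=5120/34697, mR=60480/34697
obs B: pose=(-7,-7,W) → sL=16/37, sR=80/181, mL=32/6697, mR=5856/6697
sensor matrix S = [[160/221, 160/157], [16/37, 80/181]]; det S = -28047360/232365809
solve [mL_A; mL_B] = S·[w00; w01] and [mR_A; mR_B] = S·[w10; w11]:
  w00 = -1/2, w01 = 1/2, w10 = 1, w11 = 1

-1/2 1/2 1 1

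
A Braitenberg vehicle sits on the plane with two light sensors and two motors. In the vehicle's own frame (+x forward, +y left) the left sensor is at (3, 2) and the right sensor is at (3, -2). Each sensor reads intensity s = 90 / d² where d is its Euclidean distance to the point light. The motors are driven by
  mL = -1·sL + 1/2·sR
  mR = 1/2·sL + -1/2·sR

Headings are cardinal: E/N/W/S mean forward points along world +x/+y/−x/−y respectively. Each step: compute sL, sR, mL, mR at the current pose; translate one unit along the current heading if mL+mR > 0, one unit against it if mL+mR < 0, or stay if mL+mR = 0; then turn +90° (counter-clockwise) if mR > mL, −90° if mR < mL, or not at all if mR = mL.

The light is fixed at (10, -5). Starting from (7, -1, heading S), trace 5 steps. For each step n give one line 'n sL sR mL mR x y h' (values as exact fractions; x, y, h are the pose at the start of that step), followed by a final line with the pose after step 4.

n=0: pose=(7,-1,S); sL=45, sR=45/13; mL=-1125/26, mR=270/13; mL+mR=-45/2 → advance -1; mR−mL=1665/26 → turn +1·90°
n=1: pose=(7,0,E); sL=90/49, sR=10; mL=155/49, mR=-200/49; mL+mR=-45/49 → advance -1; mR−mL=-355/49 → turn -1·90°
n=2: pose=(6,0,S); sL=45/4, sR=9/4; mL=-81/8, mR=9/2; mL+mR=-45/8 → advance -1; mR−mL=117/8 → turn +1·90°
n=3: pose=(6,1,E); sL=18/13, sR=90/17; mL=279/221, mR=-432/221; mL+mR=-9/13 → advance -1; mR−mL=-711/221 → turn -1·90°
n=4: pose=(5,1,S); sL=5, sR=45/29; mL=-245/58, mR=50/29; mL+mR=-5/2 → advance -1; mR−mL=345/58 → turn +1·90°

0 45 45/13 -1125/26 270/13 7 -1 S
1 90/49 10 155/49 -200/49 7 0 E
2 45/4 9/4 -81/8 9/2 6 0 S
3 18/13 90/17 279/221 -432/221 6 1 E
4 5 45/29 -245/58 50/29 5 1 S
final 5 2 E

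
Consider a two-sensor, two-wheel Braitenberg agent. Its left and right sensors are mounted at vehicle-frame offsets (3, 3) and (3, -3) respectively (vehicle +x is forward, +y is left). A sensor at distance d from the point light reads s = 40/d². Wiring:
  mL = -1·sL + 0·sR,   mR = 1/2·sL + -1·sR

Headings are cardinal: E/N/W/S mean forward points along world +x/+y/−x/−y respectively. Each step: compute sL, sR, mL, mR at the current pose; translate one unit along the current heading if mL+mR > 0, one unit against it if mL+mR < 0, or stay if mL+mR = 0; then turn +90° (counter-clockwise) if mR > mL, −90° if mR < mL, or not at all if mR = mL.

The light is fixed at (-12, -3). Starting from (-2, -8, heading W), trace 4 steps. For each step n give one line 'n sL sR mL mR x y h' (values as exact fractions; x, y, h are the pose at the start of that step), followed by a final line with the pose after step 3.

0 40/113 40/53 -40/113 -3460/5989 -2 -8 W
1 10/17 1/5 -10/17 8/85 -1 -8 N
2 8/29 40/73 -8/29 -868/2117 -1 -9 W
3 4/9 20/117 -4/9 2/39 0 -9 N
final 0 -10 W

n=0: pose=(-2,-8,W); sL=40/113, sR=40/53; mL=-40/113, mR=-3460/5989; mL+mR=-5580/5989 → advance -1; mR−mL=-1340/5989 → turn -1·90°
n=1: pose=(-1,-8,N); sL=10/17, sR=1/5; mL=-10/17, mR=8/85; mL+mR=-42/85 → advance -1; mR−mL=58/85 → turn +1·90°
n=2: pose=(-1,-9,W); sL=8/29, sR=40/73; mL=-8/29, mR=-868/2117; mL+mR=-1452/2117 → advance -1; mR−mL=-284/2117 → turn -1·90°
n=3: pose=(0,-9,N); sL=4/9, sR=20/117; mL=-4/9, mR=2/39; mL+mR=-46/117 → advance -1; mR−mL=58/117 → turn +1·90°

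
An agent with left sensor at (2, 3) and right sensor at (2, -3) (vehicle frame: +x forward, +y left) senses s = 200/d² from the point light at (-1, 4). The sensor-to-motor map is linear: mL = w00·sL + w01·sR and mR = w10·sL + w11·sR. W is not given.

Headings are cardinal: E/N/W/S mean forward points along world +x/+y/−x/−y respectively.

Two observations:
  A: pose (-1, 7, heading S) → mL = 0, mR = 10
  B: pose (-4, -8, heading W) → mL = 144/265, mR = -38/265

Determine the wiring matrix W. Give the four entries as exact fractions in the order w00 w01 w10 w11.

-1/2 1/2 1 -1/2

obs A: pose=(-1,7,S) → sL=20, sR=20, mL=0, mR=10
obs B: pose=(-4,-8,W) → sL=4/5, sR=100/53, mL=144/265, mR=-38/265
sensor matrix S = [[20, 20], [4/5, 100/53]]; det S = 1152/53
solve [mL_A; mL_B] = S·[w00; w01] and [mR_A; mR_B] = S·[w10; w11]:
  w00 = -1/2, w01 = 1/2, w10 = 1, w11 = -1/2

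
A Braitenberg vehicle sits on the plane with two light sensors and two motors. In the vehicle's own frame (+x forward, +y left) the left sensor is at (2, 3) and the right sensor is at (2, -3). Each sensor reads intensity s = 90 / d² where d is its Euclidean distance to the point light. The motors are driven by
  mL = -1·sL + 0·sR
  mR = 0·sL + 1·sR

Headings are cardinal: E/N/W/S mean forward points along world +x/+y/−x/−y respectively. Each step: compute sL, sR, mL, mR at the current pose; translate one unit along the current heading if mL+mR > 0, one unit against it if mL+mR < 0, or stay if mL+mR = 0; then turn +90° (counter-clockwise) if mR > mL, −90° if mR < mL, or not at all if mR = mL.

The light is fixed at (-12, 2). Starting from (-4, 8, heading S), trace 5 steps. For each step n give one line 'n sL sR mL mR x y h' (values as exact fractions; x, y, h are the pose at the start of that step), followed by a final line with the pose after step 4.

0 90/137 90/41 -90/137 90/41 -4 8 S
1 45/82 45/52 -45/82 45/52 -4 7 E
2 18/17 90/193 -18/17 90/193 -3 7 N
3 9/5 45/49 -9/5 45/49 -3 6 W
4 90/173 90/53 -90/173 90/53 -2 6 S
final -2 5 E

n=0: pose=(-4,8,S); sL=90/137, sR=90/41; mL=-90/137, mR=90/41; mL+mR=8640/5617 → advance +1; mR−mL=16020/5617 → turn +1·90°
n=1: pose=(-4,7,E); sL=45/82, sR=45/52; mL=-45/82, mR=45/52; mL+mR=675/2132 → advance +1; mR−mL=3015/2132 → turn +1·90°
n=2: pose=(-3,7,N); sL=18/17, sR=90/193; mL=-18/17, mR=90/193; mL+mR=-1944/3281 → advance -1; mR−mL=5004/3281 → turn +1·90°
n=3: pose=(-3,6,W); sL=9/5, sR=45/49; mL=-9/5, mR=45/49; mL+mR=-216/245 → advance -1; mR−mL=666/245 → turn +1·90°
n=4: pose=(-2,6,S); sL=90/173, sR=90/53; mL=-90/173, mR=90/53; mL+mR=10800/9169 → advance +1; mR−mL=20340/9169 → turn +1·90°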